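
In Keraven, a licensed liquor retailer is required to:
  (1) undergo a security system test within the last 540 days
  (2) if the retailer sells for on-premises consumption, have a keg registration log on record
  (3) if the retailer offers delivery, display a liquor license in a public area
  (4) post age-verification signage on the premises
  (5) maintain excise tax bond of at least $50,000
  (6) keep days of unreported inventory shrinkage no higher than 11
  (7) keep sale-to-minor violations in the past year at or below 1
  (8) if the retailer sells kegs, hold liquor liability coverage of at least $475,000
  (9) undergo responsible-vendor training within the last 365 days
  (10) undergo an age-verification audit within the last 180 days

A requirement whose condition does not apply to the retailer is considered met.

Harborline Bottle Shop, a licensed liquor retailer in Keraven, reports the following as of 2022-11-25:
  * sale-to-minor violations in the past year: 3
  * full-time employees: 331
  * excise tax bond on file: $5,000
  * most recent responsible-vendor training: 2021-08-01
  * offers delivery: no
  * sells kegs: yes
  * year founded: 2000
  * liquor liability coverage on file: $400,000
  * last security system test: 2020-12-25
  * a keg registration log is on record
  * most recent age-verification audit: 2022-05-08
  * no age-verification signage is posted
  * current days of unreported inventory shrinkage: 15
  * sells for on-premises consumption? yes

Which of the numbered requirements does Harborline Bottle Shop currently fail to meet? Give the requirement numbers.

1, 4, 5, 6, 7, 8, 9, 10

1. security system test 700 days ago vs limit 540 → not met
2. condition 'sells for on-premises consumption' holds; keg registration log present → met
3. condition 'offers delivery' does not hold → requirement n/a → met
4. age-verification signage absent → not met
5. excise tax bond $5,000 < $50,000 → not met
6. days of unreported inventory shrinkage 15 > 11 → not met
7. sale-to-minor violations in the past year 3 > 1 → not met
8. condition 'sells kegs' holds; liquor liability coverage $400,000 < $475,000 → not met
9. responsible-vendor training 481 days ago vs limit 365 → not met
10. age-verification audit 201 days ago vs limit 180 → not met
Not met: 1, 4, 5, 6, 7, 8, 9, 10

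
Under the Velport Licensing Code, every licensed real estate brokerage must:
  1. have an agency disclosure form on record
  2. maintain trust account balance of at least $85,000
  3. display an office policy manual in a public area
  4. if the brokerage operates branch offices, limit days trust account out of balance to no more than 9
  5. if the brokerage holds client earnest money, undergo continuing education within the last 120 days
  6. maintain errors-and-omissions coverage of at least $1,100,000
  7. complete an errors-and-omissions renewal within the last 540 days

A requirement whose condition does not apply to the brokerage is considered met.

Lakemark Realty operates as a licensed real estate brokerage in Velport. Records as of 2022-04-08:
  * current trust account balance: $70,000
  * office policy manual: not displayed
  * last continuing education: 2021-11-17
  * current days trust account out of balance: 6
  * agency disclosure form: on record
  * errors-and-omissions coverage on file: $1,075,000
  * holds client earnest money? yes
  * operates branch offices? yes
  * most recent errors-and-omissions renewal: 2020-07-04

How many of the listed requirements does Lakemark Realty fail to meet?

5

1. agency disclosure form present → met
2. trust account balance $70,000 < $85,000 → not met
3. office policy manual absent → not met
4. condition 'operates branch offices' holds; days trust account out of balance 6 ≤ 9 → met
5. condition 'holds client earnest money' holds; continuing education 142 days ago vs limit 120 → not met
6. errors-and-omissions coverage $1,075,000 < $1,100,000 → not met
7. errors-and-omissions renewal 643 days ago vs limit 540 → not met
Not met: 5 of 7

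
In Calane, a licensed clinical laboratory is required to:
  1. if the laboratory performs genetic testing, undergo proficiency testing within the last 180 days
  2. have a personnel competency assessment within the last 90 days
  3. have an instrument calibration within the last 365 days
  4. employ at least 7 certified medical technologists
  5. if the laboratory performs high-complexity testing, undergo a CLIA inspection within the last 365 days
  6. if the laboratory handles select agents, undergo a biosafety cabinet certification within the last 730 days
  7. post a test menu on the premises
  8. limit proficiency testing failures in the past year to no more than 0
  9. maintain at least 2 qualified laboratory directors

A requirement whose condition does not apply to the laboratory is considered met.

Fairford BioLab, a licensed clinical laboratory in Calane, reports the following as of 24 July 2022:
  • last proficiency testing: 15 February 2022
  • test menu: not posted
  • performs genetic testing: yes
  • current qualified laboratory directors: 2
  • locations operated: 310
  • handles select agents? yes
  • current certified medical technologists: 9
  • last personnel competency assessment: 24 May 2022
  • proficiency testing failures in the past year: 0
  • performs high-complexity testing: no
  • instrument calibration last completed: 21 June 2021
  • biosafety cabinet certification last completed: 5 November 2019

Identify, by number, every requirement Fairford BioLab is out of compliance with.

3, 6, 7

1. condition 'performs genetic testing' holds; proficiency testing 159 days ago vs limit 180 → met
2. personnel competency assessment 61 days ago vs limit 90 → met
3. instrument calibration 398 days ago vs limit 365 → not met
4. certified medical technologists 9 ≥ 7 → met
5. condition 'performs high-complexity testing' does not hold → requirement n/a → met
6. condition 'handles select agents' holds; biosafety cabinet certification 992 days ago vs limit 730 → not met
7. test menu absent → not met
8. proficiency testing failures in the past year 0 ≤ 0 → met
9. qualified laboratory directors 2 ≥ 2 → met
Not met: 3, 6, 7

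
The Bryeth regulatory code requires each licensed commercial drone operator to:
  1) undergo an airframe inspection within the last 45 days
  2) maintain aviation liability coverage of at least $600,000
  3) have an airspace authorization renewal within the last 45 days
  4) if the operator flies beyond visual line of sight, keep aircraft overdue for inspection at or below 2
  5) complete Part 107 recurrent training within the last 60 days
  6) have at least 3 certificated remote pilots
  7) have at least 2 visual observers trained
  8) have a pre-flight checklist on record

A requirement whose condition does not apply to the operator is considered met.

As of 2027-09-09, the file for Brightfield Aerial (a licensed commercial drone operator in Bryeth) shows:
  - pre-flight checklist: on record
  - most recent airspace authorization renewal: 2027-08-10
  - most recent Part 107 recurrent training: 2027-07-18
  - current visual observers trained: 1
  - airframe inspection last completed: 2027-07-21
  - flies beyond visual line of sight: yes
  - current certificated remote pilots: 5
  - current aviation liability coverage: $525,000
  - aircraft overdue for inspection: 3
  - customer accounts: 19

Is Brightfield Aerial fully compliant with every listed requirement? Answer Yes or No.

No

1. airframe inspection 50 days ago vs limit 45 → not met
2. aviation liability coverage $525,000 < $600,000 → not met
3. airspace authorization renewal 30 days ago vs limit 45 → met
4. condition 'flies beyond visual line of sight' holds; aircraft overdue for inspection 3 > 2 → not met
5. Part 107 recurrent training 53 days ago vs limit 60 → met
6. certificated remote pilots 5 ≥ 3 → met
7. visual observers trained 1 < 2 → not met
8. pre-flight checklist present → met
Not met: 1, 2, 4, 7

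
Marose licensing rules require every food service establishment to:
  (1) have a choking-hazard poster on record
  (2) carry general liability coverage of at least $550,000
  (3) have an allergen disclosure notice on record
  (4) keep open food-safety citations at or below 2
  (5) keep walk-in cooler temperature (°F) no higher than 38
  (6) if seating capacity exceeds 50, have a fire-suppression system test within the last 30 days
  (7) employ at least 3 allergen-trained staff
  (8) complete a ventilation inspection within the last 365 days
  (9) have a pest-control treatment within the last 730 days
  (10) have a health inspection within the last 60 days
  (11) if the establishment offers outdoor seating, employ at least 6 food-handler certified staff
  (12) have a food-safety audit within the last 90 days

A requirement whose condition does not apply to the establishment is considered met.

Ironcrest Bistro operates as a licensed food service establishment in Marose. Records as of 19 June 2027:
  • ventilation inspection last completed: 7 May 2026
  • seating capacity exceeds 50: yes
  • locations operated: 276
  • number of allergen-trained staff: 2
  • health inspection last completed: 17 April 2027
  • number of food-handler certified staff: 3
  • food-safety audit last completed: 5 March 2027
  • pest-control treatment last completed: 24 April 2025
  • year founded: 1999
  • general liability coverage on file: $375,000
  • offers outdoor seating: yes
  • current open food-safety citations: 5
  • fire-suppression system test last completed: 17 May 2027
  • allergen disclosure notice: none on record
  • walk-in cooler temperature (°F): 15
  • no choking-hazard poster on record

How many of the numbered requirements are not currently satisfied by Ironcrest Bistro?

11

1. choking-hazard poster absent → not met
2. general liability coverage $375,000 < $550,000 → not met
3. allergen disclosure notice absent → not met
4. open food-safety citations 5 > 2 → not met
5. walk-in cooler temperature (°F) 15 ≤ 38 → met
6. condition 'seating capacity exceeds 50' holds; fire-suppression system test 33 days ago vs limit 30 → not met
7. allergen-trained staff 2 < 3 → not met
8. ventilation inspection 408 days ago vs limit 365 → not met
9. pest-control treatment 786 days ago vs limit 730 → not met
10. health inspection 63 days ago vs limit 60 → not met
11. condition 'offers outdoor seating' holds; food-handler certified staff 3 < 6 → not met
12. food-safety audit 106 days ago vs limit 90 → not met
Not met: 11 of 12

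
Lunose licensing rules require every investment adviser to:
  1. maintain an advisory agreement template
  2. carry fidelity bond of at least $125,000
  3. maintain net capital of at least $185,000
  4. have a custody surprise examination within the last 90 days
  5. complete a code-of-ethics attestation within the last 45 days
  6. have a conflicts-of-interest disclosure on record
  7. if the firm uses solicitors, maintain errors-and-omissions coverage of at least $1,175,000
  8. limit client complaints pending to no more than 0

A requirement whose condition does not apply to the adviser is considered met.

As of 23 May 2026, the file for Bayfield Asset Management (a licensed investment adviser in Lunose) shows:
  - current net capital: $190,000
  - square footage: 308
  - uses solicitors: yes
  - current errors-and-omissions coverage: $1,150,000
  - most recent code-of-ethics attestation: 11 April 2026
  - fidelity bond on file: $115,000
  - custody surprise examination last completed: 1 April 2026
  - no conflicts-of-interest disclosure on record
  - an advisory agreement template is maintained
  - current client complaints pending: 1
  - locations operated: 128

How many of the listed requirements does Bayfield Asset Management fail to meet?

1. advisory agreement template present → met
2. fidelity bond $115,000 < $125,000 → not met
3. net capital $190,000 ≥ $185,000 → met
4. custody surprise examination 52 days ago vs limit 90 → met
5. code-of-ethics attestation 42 days ago vs limit 45 → met
6. conflicts-of-interest disclosure absent → not met
7. condition 'uses solicitors' holds; errors-and-omissions coverage $1,150,000 < $1,175,000 → not met
8. client complaints pending 1 > 0 → not met
Not met: 4 of 8

4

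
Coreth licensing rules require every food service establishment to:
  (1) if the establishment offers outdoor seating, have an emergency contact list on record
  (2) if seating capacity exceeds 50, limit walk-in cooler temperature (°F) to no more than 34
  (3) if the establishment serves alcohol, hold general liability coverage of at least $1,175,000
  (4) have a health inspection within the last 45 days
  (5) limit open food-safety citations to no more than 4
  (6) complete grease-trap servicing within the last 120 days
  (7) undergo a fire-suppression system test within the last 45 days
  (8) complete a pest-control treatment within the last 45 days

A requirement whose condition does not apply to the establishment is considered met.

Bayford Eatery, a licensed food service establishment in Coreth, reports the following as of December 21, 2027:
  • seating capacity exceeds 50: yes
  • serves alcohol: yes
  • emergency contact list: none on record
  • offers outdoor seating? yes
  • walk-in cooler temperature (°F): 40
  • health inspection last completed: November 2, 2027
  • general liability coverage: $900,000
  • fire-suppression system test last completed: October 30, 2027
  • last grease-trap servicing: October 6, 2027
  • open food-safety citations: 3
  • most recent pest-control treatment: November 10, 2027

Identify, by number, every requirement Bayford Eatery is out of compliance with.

1. condition 'offers outdoor seating' holds; emergency contact list absent → not met
2. condition 'seating capacity exceeds 50' holds; walk-in cooler temperature (°F) 40 > 34 → not met
3. condition 'serves alcohol' holds; general liability coverage $900,000 < $1,175,000 → not met
4. health inspection 49 days ago vs limit 45 → not met
5. open food-safety citations 3 ≤ 4 → met
6. grease-trap servicing 76 days ago vs limit 120 → met
7. fire-suppression system test 52 days ago vs limit 45 → not met
8. pest-control treatment 41 days ago vs limit 45 → met
Not met: 1, 2, 3, 4, 7

1, 2, 3, 4, 7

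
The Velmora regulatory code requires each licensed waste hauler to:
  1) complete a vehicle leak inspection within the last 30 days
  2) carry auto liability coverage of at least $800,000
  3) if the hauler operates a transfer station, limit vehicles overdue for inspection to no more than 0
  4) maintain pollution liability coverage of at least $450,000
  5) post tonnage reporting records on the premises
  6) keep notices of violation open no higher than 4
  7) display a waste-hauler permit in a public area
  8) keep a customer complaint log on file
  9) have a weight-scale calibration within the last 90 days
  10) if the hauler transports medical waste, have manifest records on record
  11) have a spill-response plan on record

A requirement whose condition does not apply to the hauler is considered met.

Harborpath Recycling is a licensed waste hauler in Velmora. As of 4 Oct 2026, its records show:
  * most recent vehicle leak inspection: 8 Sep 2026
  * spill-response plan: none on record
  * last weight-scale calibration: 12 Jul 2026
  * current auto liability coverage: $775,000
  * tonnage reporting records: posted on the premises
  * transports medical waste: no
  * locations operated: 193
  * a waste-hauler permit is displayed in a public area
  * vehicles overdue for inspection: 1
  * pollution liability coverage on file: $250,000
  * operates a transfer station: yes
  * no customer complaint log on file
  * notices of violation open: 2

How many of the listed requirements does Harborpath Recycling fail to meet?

5

1. vehicle leak inspection 26 days ago vs limit 30 → met
2. auto liability coverage $775,000 < $800,000 → not met
3. condition 'operates a transfer station' holds; vehicles overdue for inspection 1 > 0 → not met
4. pollution liability coverage $250,000 < $450,000 → not met
5. tonnage reporting records present → met
6. notices of violation open 2 ≤ 4 → met
7. waste-hauler permit present → met
8. customer complaint log absent → not met
9. weight-scale calibration 84 days ago vs limit 90 → met
10. condition 'transports medical waste' does not hold → requirement n/a → met
11. spill-response plan absent → not met
Not met: 5 of 11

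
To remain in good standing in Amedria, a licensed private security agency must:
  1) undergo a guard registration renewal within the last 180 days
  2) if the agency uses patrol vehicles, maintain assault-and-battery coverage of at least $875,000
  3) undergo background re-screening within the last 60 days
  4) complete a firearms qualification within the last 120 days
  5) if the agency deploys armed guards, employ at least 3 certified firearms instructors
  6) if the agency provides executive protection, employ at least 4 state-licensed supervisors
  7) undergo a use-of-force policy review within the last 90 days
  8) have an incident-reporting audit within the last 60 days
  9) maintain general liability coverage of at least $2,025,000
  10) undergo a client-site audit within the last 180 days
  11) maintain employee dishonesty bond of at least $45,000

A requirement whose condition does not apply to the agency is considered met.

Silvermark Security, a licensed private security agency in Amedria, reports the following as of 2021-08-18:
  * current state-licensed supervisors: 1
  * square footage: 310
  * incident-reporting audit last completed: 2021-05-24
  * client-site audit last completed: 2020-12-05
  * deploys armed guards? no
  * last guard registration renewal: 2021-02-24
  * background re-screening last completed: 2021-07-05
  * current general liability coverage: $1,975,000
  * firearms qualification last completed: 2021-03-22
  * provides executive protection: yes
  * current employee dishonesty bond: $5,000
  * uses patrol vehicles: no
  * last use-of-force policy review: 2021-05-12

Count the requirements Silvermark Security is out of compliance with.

1. guard registration renewal 175 days ago vs limit 180 → met
2. condition 'uses patrol vehicles' does not hold → requirement n/a → met
3. background re-screening 44 days ago vs limit 60 → met
4. firearms qualification 149 days ago vs limit 120 → not met
5. condition 'deploys armed guards' does not hold → requirement n/a → met
6. condition 'provides executive protection' holds; state-licensed supervisors 1 < 4 → not met
7. use-of-force policy review 98 days ago vs limit 90 → not met
8. incident-reporting audit 86 days ago vs limit 60 → not met
9. general liability coverage $1,975,000 < $2,025,000 → not met
10. client-site audit 256 days ago vs limit 180 → not met
11. employee dishonesty bond $5,000 < $45,000 → not met
Not met: 7 of 11

7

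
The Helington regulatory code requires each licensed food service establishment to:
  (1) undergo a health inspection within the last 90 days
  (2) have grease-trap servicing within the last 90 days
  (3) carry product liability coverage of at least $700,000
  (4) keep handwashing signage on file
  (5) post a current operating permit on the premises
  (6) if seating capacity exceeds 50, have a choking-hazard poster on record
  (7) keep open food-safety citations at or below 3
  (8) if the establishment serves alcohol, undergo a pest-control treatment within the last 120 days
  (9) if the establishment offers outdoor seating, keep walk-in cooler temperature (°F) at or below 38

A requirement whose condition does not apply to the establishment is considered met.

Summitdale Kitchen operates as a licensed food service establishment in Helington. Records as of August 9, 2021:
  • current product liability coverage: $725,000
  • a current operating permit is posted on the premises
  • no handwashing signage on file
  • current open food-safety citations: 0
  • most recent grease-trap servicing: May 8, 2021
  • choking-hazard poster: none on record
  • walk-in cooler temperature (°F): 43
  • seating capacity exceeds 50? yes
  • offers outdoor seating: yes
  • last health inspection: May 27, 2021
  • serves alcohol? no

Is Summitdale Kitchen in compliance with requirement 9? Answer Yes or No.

No

9. condition 'offers outdoor seating' holds; walk-in cooler temperature (°F) 43 > 38 → not met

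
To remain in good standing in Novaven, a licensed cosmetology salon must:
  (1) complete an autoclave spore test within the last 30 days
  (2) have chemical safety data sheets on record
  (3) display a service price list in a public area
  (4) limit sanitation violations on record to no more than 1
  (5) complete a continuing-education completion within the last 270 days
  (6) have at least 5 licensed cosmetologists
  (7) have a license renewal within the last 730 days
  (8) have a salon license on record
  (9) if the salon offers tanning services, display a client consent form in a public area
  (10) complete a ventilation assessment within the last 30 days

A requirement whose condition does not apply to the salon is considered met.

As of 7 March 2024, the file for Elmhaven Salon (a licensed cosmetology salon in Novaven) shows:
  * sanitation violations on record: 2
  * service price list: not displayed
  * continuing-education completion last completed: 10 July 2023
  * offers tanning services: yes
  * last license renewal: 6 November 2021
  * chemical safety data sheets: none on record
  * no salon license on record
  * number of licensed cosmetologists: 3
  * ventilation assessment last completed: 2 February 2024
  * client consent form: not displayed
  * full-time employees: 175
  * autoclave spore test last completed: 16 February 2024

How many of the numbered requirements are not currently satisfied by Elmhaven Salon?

8

1. autoclave spore test 20 days ago vs limit 30 → met
2. chemical safety data sheets absent → not met
3. service price list absent → not met
4. sanitation violations on record 2 > 1 → not met
5. continuing-education completion 241 days ago vs limit 270 → met
6. licensed cosmetologists 3 < 5 → not met
7. license renewal 852 days ago vs limit 730 → not met
8. salon license absent → not met
9. condition 'offers tanning services' holds; client consent form absent → not met
10. ventilation assessment 34 days ago vs limit 30 → not met
Not met: 8 of 10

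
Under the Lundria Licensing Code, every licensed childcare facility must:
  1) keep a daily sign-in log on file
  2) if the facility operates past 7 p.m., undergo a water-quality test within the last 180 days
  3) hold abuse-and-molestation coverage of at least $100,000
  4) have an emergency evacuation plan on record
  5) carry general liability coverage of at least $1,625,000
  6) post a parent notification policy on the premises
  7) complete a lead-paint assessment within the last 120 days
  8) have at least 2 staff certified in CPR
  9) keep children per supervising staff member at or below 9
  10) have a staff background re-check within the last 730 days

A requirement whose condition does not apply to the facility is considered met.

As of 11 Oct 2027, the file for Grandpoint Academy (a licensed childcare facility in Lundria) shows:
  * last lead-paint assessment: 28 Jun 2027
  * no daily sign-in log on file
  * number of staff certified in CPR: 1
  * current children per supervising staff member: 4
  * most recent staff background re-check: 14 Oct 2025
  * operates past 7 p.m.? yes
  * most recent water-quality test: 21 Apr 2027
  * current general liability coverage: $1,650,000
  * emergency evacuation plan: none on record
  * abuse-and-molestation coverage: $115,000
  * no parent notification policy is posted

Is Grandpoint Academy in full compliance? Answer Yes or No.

No

1. daily sign-in log absent → not met
2. condition 'operates past 7 p.m.' holds; water-quality test 173 days ago vs limit 180 → met
3. abuse-and-molestation coverage $115,000 ≥ $100,000 → met
4. emergency evacuation plan absent → not met
5. general liability coverage $1,650,000 ≥ $1,625,000 → met
6. parent notification policy absent → not met
7. lead-paint assessment 105 days ago vs limit 120 → met
8. staff certified in CPR 1 < 2 → not met
9. children per supervising staff member 4 ≤ 9 → met
10. staff background re-check 727 days ago vs limit 730 → met
Not met: 1, 4, 6, 8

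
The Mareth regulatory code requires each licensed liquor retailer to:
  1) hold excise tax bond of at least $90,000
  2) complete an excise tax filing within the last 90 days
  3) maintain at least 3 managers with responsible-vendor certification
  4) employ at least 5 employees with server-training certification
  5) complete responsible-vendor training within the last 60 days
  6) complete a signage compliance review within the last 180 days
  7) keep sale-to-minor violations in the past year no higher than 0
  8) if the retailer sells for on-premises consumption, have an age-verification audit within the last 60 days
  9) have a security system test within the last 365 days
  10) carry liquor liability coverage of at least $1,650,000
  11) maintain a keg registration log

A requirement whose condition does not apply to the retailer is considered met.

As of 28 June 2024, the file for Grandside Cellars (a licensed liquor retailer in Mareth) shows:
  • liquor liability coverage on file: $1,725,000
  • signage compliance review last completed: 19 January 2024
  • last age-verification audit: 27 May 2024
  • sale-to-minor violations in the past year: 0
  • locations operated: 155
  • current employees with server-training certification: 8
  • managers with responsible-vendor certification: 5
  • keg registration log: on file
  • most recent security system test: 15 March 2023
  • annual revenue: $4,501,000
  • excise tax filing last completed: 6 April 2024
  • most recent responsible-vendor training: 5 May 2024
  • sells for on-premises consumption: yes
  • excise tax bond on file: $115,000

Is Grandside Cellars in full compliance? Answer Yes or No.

1. excise tax bond $115,000 ≥ $90,000 → met
2. excise tax filing 83 days ago vs limit 90 → met
3. managers with responsible-vendor certification 5 ≥ 3 → met
4. employees with server-training certification 8 ≥ 5 → met
5. responsible-vendor training 54 days ago vs limit 60 → met
6. signage compliance review 161 days ago vs limit 180 → met
7. sale-to-minor violations in the past year 0 ≤ 0 → met
8. condition 'sells for on-premises consumption' holds; age-verification audit 32 days ago vs limit 60 → met
9. security system test 471 days ago vs limit 365 → not met
10. liquor liability coverage $1,725,000 ≥ $1,650,000 → met
11. keg registration log present → met
Not met: 9

No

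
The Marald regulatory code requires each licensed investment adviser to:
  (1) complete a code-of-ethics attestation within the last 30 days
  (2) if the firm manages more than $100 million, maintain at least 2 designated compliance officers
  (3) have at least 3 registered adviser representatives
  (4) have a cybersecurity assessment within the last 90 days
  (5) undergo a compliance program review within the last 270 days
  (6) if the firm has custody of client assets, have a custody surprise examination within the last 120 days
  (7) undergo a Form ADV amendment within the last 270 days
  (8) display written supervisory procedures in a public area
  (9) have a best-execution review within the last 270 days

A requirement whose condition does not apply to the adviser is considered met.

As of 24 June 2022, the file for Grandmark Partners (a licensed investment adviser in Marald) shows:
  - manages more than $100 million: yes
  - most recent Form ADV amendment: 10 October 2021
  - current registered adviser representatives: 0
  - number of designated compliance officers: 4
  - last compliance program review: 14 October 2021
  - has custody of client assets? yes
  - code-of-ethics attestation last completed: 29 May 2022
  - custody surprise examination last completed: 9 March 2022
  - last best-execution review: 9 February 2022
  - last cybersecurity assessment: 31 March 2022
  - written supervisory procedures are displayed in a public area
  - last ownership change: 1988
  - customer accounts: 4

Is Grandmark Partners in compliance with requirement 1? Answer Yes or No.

Yes

1. code-of-ethics attestation 26 days ago vs limit 30 → met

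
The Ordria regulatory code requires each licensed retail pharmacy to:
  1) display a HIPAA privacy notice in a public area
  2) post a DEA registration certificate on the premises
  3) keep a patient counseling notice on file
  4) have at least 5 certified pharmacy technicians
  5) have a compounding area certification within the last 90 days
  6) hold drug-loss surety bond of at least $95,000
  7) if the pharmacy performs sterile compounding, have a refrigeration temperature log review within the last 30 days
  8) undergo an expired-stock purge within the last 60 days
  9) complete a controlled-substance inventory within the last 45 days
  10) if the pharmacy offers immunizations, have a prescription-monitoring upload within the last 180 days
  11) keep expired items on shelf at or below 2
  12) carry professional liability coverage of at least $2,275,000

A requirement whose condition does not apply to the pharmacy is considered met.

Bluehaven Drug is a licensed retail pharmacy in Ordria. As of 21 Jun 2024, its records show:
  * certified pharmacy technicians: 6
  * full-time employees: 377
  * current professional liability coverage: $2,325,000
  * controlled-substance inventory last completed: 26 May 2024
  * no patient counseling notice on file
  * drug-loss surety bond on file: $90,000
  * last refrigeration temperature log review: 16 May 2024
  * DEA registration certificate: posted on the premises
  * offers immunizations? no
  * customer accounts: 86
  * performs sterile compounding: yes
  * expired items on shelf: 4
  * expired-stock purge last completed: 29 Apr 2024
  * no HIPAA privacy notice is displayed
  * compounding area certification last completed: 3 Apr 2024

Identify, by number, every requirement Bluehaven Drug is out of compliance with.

1. HIPAA privacy notice absent → not met
2. DEA registration certificate present → met
3. patient counseling notice absent → not met
4. certified pharmacy technicians 6 ≥ 5 → met
5. compounding area certification 79 days ago vs limit 90 → met
6. drug-loss surety bond $90,000 < $95,000 → not met
7. condition 'performs sterile compounding' holds; refrigeration temperature log review 36 days ago vs limit 30 → not met
8. expired-stock purge 53 days ago vs limit 60 → met
9. controlled-substance inventory 26 days ago vs limit 45 → met
10. condition 'offers immunizations' does not hold → requirement n/a → met
11. expired items on shelf 4 > 2 → not met
12. professional liability coverage $2,325,000 ≥ $2,275,000 → met
Not met: 1, 3, 6, 7, 11

1, 3, 6, 7, 11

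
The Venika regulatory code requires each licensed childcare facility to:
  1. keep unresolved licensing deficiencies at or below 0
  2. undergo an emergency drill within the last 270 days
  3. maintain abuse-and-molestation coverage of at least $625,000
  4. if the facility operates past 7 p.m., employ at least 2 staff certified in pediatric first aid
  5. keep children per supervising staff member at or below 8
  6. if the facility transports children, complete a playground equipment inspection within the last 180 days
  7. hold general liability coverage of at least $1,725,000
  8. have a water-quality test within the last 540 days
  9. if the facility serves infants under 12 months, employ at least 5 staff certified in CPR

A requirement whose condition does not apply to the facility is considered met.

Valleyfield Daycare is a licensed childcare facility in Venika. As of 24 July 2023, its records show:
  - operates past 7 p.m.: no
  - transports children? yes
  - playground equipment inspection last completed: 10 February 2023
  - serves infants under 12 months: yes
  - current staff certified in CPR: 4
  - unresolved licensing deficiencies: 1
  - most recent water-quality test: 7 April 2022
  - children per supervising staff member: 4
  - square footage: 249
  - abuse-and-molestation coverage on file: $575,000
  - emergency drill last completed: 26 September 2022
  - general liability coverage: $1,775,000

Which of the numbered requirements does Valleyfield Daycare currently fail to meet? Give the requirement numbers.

1. unresolved licensing deficiencies 1 > 0 → not met
2. emergency drill 301 days ago vs limit 270 → not met
3. abuse-and-molestation coverage $575,000 < $625,000 → not met
4. condition 'operates past 7 p.m.' does not hold → requirement n/a → met
5. children per supervising staff member 4 ≤ 8 → met
6. condition 'transports children' holds; playground equipment inspection 164 days ago vs limit 180 → met
7. general liability coverage $1,775,000 ≥ $1,725,000 → met
8. water-quality test 473 days ago vs limit 540 → met
9. condition 'serves infants under 12 months' holds; staff certified in CPR 4 < 5 → not met
Not met: 1, 2, 3, 9

1, 2, 3, 9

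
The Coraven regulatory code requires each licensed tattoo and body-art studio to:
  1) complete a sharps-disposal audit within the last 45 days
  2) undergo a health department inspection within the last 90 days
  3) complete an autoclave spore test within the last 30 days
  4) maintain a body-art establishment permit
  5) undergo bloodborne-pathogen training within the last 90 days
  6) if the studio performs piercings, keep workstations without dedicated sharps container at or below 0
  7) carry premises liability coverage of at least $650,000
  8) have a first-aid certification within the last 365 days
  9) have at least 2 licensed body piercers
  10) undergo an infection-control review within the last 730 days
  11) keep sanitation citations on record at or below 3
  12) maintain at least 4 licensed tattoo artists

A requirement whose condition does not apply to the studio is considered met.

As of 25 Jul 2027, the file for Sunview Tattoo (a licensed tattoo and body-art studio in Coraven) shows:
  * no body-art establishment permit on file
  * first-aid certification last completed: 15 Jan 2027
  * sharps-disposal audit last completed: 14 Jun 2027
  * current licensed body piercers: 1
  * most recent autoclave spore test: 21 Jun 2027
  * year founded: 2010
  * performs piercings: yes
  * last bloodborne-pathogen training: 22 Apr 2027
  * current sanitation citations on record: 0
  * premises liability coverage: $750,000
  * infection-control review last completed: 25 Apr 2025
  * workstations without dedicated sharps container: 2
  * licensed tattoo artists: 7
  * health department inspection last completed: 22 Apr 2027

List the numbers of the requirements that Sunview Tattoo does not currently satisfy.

1. sharps-disposal audit 41 days ago vs limit 45 → met
2. health department inspection 94 days ago vs limit 90 → not met
3. autoclave spore test 34 days ago vs limit 30 → not met
4. body-art establishment permit absent → not met
5. bloodborne-pathogen training 94 days ago vs limit 90 → not met
6. condition 'performs piercings' holds; workstations without dedicated sharps container 2 > 0 → not met
7. premises liability coverage $750,000 ≥ $650,000 → met
8. first-aid certification 191 days ago vs limit 365 → met
9. licensed body piercers 1 < 2 → not met
10. infection-control review 821 days ago vs limit 730 → not met
11. sanitation citations on record 0 ≤ 3 → met
12. licensed tattoo artists 7 ≥ 4 → met
Not met: 2, 3, 4, 5, 6, 9, 10

2, 3, 4, 5, 6, 9, 10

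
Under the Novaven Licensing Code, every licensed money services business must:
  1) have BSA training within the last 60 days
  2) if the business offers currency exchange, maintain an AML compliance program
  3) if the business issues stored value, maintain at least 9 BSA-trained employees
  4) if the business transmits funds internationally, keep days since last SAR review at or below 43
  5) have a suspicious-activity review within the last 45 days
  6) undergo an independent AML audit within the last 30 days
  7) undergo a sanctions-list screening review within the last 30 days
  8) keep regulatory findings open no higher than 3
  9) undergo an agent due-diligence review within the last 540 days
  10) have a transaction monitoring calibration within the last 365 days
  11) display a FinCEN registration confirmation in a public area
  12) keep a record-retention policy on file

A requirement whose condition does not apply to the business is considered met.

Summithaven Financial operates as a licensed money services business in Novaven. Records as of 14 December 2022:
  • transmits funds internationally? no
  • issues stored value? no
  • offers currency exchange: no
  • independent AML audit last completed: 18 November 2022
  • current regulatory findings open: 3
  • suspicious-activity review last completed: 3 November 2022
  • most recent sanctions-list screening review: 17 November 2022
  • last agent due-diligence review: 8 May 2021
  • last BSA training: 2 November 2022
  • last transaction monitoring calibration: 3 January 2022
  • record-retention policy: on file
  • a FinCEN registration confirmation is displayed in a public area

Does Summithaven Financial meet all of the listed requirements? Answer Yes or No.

No

1. BSA training 42 days ago vs limit 60 → met
2. condition 'offers currency exchange' does not hold → requirement n/a → met
3. condition 'issues stored value' does not hold → requirement n/a → met
4. condition 'transmits funds internationally' does not hold → requirement n/a → met
5. suspicious-activity review 41 days ago vs limit 45 → met
6. independent AML audit 26 days ago vs limit 30 → met
7. sanctions-list screening review 27 days ago vs limit 30 → met
8. regulatory findings open 3 ≤ 3 → met
9. agent due-diligence review 585 days ago vs limit 540 → not met
10. transaction monitoring calibration 345 days ago vs limit 365 → met
11. FinCEN registration confirmation present → met
12. record-retention policy present → met
Not met: 9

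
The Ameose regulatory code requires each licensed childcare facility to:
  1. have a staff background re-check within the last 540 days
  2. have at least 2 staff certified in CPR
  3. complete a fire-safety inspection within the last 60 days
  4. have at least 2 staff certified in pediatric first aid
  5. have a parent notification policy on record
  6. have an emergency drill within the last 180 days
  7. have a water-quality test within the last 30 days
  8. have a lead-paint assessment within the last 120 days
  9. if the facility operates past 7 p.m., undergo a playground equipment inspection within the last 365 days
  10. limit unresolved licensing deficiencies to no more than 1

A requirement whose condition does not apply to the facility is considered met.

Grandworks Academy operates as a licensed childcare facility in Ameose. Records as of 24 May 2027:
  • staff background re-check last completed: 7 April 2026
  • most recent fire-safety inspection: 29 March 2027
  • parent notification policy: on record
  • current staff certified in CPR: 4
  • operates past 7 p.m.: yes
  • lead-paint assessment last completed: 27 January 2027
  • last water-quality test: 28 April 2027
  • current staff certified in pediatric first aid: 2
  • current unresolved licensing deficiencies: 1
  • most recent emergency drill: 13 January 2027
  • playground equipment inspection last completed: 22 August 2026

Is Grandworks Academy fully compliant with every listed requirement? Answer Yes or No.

1. staff background re-check 412 days ago vs limit 540 → met
2. staff certified in CPR 4 ≥ 2 → met
3. fire-safety inspection 56 days ago vs limit 60 → met
4. staff certified in pediatric first aid 2 ≥ 2 → met
5. parent notification policy present → met
6. emergency drill 131 days ago vs limit 180 → met
7. water-quality test 26 days ago vs limit 30 → met
8. lead-paint assessment 117 days ago vs limit 120 → met
9. condition 'operates past 7 p.m.' holds; playground equipment inspection 275 days ago vs limit 365 → met
10. unresolved licensing deficiencies 1 ≤ 1 → met
All met.

Yes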